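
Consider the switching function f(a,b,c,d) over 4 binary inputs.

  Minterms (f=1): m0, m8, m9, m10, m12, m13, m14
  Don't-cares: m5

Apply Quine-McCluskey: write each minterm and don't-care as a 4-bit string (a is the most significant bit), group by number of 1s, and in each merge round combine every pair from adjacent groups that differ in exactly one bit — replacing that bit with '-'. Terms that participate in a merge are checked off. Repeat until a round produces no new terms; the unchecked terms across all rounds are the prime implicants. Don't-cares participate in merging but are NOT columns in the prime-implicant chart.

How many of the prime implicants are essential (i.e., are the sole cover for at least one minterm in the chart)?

3

Round 0: 0000✓ 0101✓ 1000✓ 1001✓ 1010✓ 1100✓ 1101✓ 1110✓
Round 1: -000 -101 1-00✓ 1-01✓ 1-10✓ 10-0✓ 100-✓ 11-0✓ 110-✓
Round 2: 1--0 1-0-
PIs = {-000, -101, 1--0, 1-0-}
Coverage chart:
  m0: -000 ←essential
  m8: -000,1--0,1-0-
  m9: 1-0- ←essential
  m10: 1--0 ←essential
  m12: 1--0,1-0-
  m13: -101,1-0-
  m14: 1--0 ←essential
Essential: -000, 1--0, 1-0-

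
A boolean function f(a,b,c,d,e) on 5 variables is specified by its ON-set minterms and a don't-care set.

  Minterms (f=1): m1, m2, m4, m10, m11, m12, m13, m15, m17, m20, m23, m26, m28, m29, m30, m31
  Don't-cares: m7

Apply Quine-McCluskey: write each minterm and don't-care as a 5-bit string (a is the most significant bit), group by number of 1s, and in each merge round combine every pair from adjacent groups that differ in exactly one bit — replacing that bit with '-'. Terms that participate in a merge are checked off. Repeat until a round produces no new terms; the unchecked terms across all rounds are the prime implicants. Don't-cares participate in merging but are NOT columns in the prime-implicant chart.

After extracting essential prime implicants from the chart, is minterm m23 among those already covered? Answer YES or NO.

[col 0] 00001*, 00010*, 00100*, 00111*, 01010*, 01011*, 01100*, 01101*, 01111*, 10001*, 10100*, 10111*, 11010*, 11100*, 11101*, 11110*, 11111*
[col 1] -0001, -0100*, -0111*, -1010, -1100*, -1101*, -1111*, 0-010, 0-100*, 0-111*, 01-11, 0101-, 011-1*, 0110-*, 1-100*, 1-111*, 11-10, 111-0*, 111-1*, 1110-*, 1111-*
[col 2] --100, --111, -11-1, -110-, 111--
Prime implicants: --100, --111, -0001, -1010, -11-1, -110-, 0-010, 01-11, 0101-, 11-10, 111--
PI chart (minterm → PIs covering it):
  1 | -0001  (sole → essential)
  2 | 0-010  (sole → essential)
  4 | --100  (sole → essential)
  10 | -1010,0-010,0101-
  11 | 01-11,0101-
  12 | --100,-110-
  13 | -11-1,-110-
  15 | --111,-11-1,01-11
  17 | -0001  (sole → essential)
  20 | --100  (sole → essential)
  23 | --111  (sole → essential)
  26 | -1010,11-10
  28 | --100,-110-,111--
  29 | -11-1,-110-,111--
  30 | 11-10,111--
  31 | --111,-11-1,111--
Essential prime implicants: --100, --111, -0001, 0-010

YES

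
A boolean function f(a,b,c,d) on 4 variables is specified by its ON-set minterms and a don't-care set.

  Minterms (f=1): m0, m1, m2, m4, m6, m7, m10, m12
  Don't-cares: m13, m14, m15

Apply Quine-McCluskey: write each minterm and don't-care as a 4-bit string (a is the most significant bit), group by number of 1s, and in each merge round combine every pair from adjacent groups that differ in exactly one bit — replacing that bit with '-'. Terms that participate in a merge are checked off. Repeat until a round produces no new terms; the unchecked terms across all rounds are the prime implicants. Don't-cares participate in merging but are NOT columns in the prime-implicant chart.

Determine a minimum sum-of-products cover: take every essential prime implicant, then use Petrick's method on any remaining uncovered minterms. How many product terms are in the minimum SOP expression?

4

Round 0: 0000✓ 0001✓ 0010✓ 0100✓ 0110✓ 0111✓ 1010✓ 1100✓ 1101✓ 1110✓ 1111✓
Round 1: -010✓ -100✓ -110✓ -111✓ 0-00✓ 0-10✓ 00-0✓ 000- 01-0✓ 011-✓ 1-10✓ 11-0✓ 11-1✓ 110-✓ 111-✓
Round 2: --10 -1-0 -11- 0--0 11--
PIs = {--10, -1-0, -11-, 0--0, 000-, 11--}
Coverage chart:
  m0: 0--0,000-
  m1: 000- ←essential
  m2: --10,0--0
  m4: -1-0,0--0
  m6: --10,-1-0,-11-,0--0
  m7: -11- ←essential
  m10: --10 ←essential
  m12: -1-0,11--
Essential: --10, -11-, 000-
Petrick residual → -1-0
Min cover (4 terms): cd' + bd' + bc + a'b'c'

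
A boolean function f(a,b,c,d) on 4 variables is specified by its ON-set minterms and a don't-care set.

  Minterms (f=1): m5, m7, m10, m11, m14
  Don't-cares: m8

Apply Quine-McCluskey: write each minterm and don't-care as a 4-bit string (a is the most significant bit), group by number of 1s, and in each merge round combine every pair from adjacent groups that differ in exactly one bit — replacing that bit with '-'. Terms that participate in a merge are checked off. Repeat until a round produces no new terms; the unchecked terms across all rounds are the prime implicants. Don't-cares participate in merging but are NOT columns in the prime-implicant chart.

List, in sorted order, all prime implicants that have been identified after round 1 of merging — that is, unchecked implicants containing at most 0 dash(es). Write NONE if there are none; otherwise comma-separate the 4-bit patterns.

Round 0: 0101✓ 0111✓ 1000✓ 1010✓ 1011✓ 1110✓
Round 1: 01-1 1-10 10-0 101-
PIs = {01-1, 1-10, 10-0, 101-}

NONE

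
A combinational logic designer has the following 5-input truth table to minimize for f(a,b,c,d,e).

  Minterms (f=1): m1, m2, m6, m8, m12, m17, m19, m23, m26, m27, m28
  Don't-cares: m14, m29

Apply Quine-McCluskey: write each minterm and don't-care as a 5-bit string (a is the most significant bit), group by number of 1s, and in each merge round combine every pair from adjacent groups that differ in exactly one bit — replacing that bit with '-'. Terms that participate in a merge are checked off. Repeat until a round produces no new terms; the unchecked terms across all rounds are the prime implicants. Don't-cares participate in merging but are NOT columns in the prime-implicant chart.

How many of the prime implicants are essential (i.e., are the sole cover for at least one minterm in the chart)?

[col 0] 00001*, 00010*, 00110*, 01000*, 01100*, 01110*, 10001*, 10011*, 10111*, 11010*, 11011*, 11100*, 11101*
[col 1] -0001, -1100, 0-110, 00-10, 01-00, 011-0, 1-011, 10-11, 100-1, 1101-, 1110-
Prime implicants: -0001, -1100, 0-110, 00-10, 01-00, 011-0, 1-011, 10-11, 100-1, 1101-, 1110-
PI chart (minterm → PIs covering it):
  1 | -0001  (sole → essential)
  2 | 00-10  (sole → essential)
  6 | 0-110,00-10
  8 | 01-00  (sole → essential)
  12 | -1100,01-00,011-0
  17 | -0001,100-1
  19 | 1-011,10-11,100-1
  23 | 10-11  (sole → essential)
  26 | 1101-  (sole → essential)
  27 | 1-011,1101-
  28 | -1100,1110-
Essential prime implicants: -0001, 00-10, 01-00, 10-11, 1101-

5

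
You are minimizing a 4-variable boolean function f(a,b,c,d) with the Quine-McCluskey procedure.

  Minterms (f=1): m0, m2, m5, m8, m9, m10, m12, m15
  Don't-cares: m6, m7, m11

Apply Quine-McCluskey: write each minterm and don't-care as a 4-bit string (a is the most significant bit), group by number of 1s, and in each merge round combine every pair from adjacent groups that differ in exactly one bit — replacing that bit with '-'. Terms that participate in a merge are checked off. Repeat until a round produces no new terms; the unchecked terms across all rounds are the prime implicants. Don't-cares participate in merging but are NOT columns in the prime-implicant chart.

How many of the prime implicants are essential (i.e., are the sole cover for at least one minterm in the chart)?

4

[col 0] 0000*, 0010*, 0101*, 0110*, 0111*, 1000*, 1001*, 1010*, 1011*, 1100*, 1111*
[col 1] -000*, -010*, -111, 0-10, 00-0*, 01-1, 011-, 1-00, 1-11, 10-0*, 10-1*, 100-*, 101-*
[col 2] -0-0, 10--
Prime implicants: -0-0, -111, 0-10, 01-1, 011-, 1-00, 1-11, 10--
PI chart (minterm → PIs covering it):
  0 | -0-0  (sole → essential)
  2 | -0-0,0-10
  5 | 01-1  (sole → essential)
  8 | -0-0,1-00,10--
  9 | 10--  (sole → essential)
  10 | -0-0,10--
  12 | 1-00  (sole → essential)
  15 | -111,1-11
Essential prime implicants: -0-0, 01-1, 1-00, 10--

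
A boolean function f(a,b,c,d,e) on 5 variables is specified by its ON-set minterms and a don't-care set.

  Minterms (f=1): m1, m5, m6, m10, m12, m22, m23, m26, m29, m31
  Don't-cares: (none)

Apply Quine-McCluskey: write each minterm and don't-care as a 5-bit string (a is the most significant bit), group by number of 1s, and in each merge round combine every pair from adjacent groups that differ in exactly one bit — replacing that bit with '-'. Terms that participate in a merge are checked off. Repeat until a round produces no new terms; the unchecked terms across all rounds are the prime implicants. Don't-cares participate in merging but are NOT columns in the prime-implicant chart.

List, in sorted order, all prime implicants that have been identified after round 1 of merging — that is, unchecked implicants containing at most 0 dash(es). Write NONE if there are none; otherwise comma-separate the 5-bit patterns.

size-2^0 implicants → 00001(✓)  00101(✓)  00110(✓)  01010(✓)  01100  10110(✓)  10111(✓)  11010(✓)  11101(✓)  11111(✓)
size-2^1 implicants → -0110  -1010  00-01  1-111  1011-  111-1
Unchecked terms (primes): -0110, -1010, 00-01, 01100, 1-111, 1011-, 111-1

01100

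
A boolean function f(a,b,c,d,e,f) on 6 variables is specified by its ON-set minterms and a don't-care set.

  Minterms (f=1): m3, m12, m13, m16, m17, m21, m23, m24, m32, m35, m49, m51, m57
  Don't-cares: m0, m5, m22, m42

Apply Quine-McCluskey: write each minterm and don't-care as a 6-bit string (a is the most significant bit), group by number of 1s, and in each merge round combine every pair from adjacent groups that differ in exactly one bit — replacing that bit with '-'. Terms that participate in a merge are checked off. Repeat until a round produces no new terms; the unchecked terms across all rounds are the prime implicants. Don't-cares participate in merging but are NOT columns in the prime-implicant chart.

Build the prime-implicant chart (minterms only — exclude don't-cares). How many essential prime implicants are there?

[col 0] 000000*, 000011*, 000101*, 001100*, 001101*, 010000*, 010001*, 010101*, 010110*, 010111*, 011000*, 100000*, 100011*, 101010, 110001*, 110011*, 111001*
[col 1] -00000, -00011, -10001, 0-0000, 0-0101, 00-101, 00110-, 01-000, 010-01, 01000-, 0101-1, 01011-, 1-0011, 11-001, 1100-1
Prime implicants: -00000, -00011, -10001, 0-0000, 0-0101, 00-101, 00110-, 01-000, 010-01, 01000-, 0101-1, 01011-, 1-0011, 101010, 11-001, 1100-1
PI chart (minterm → PIs covering it):
  3 | -00011  (sole → essential)
  12 | 00110-  (sole → essential)
  13 | 00-101,00110-
  16 | 0-0000,01-000,01000-
  17 | -10001,010-01,01000-
  21 | 0-0101,010-01,0101-1
  23 | 0101-1,01011-
  24 | 01-000  (sole → essential)
  32 | -00000  (sole → essential)
  35 | -00011,1-0011
  49 | -10001,11-001,1100-1
  51 | 1-0011,1100-1
  57 | 11-001  (sole → essential)
Essential prime implicants: -00000, -00011, 00110-, 01-000, 11-001

5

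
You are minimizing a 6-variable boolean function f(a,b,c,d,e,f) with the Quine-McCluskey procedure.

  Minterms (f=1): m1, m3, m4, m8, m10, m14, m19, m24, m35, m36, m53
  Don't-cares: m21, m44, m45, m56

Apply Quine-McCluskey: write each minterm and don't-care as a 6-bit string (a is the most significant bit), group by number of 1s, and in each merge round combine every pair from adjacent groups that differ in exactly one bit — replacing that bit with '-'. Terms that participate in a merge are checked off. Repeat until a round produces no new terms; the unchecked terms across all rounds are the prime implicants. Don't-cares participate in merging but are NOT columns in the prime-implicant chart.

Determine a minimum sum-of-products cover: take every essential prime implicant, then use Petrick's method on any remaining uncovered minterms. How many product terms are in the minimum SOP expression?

size-2^0 implicants → 000001(✓)  000011(✓)  000100(✓)  001000(✓)  001010(✓)  001110(✓)  010011(✓)  010101(✓)  011000(✓)  100011(✓)  100100(✓)  101100(✓)  101101(✓)  110101(✓)  111000(✓)
size-2^1 implicants → -00011  -00100  -10101  -11000  0-0011  0-1000  0000-1  001-10  0010-0  10-100  10110-
Unchecked terms (primes): -00011, -00100, -10101, -11000, 0-0011, 0-1000, 0000-1, 001-10, 0010-0, 10-100, 10110-
Minterm coverage:
  m1 ⊆ 0000-1 [E]
  m3 ⊆ -00011,0-0011,0000-1
  m4 ⊆ -00100 [E]
  m8 ⊆ 0-1000,0010-0
  m10 ⊆ 001-10,0010-0
  m14 ⊆ 001-10 [E]
  m19 ⊆ 0-0011 [E]
  m24 ⊆ -11000,0-1000
  m35 ⊆ -00011 [E]
  m36 ⊆ -00100,10-100
  m53 ⊆ -10101 [E]
E = {-00011, -00100, -10101, 0-0011, 0000-1, 001-10}
Petrick residual → 0-1000
Cover = b'c'd'ef + b'c'de'f' + bc'de'f + a'c'd'ef + a'cd'e'f' + a'b'c'd'f + a'b'cef'  |cover|=7

7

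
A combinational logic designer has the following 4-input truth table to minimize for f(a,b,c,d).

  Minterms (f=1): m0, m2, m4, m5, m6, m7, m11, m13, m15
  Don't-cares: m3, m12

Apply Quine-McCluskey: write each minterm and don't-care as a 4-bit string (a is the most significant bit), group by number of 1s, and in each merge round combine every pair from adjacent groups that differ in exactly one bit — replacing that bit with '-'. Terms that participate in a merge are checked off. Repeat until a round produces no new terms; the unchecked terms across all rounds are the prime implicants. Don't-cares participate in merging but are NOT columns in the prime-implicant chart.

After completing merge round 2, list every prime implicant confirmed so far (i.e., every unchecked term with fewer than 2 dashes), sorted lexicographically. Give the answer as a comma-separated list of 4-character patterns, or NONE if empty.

NONE

size-2^0 implicants → 0000(✓)  0010(✓)  0011(✓)  0100(✓)  0101(✓)  0110(✓)  0111(✓)  1011(✓)  1100(✓)  1101(✓)  1111(✓)
size-2^1 implicants → -011(✓)  -100(✓)  -101(✓)  -111(✓)  0-00(✓)  0-10(✓)  0-11(✓)  00-0(✓)  001-(✓)  01-0(✓)  01-1(✓)  010-(✓)  011-(✓)  1-11(✓)  11-1(✓)  110-(✓)
size-2^2 implicants → --11  -1-1  -10-  0--0  0-1-  01--
Unchecked terms (primes): --11, -1-1, -10-, 0--0, 0-1-, 01--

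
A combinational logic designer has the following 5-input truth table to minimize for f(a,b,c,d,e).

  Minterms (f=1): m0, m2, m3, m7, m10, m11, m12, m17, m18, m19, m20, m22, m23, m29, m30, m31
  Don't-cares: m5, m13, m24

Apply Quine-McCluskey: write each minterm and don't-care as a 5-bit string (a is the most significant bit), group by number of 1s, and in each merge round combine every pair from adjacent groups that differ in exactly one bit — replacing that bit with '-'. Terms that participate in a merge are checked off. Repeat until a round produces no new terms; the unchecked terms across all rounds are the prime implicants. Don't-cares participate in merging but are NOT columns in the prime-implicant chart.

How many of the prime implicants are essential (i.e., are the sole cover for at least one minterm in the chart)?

6

[col 0] 00000*, 00010*, 00011*, 00101*, 00111*, 01010*, 01011*, 01100*, 01101*, 10001*, 10010*, 10011*, 10100*, 10110*, 10111*, 11000, 11101*, 11110*, 11111*
[col 1] -0010*, -0011*, -0111*, -1101, 0-010*, 0-011*, 0-101, 00-11*, 000-0, 0001-*, 001-1, 0101-*, 0110-, 1-110*, 1-111*, 10-10*, 10-11*, 100-1, 1001-*, 101-0, 1011-*, 111-1, 1111-*
[col 2] -0-11, -001-, 0-01-, 1-11-, 10-1-
Prime implicants: -0-11, -001-, -1101, 0-01-, 0-101, 000-0, 001-1, 0110-, 1-11-, 10-1-, 100-1, 101-0, 11000, 111-1
PI chart (minterm → PIs covering it):
  0 | 000-0  (sole → essential)
  2 | -001-,0-01-,000-0
  3 | -0-11,-001-,0-01-
  7 | -0-11,001-1
  10 | 0-01-  (sole → essential)
  11 | 0-01-  (sole → essential)
  12 | 0110-  (sole → essential)
  17 | 100-1  (sole → essential)
  18 | -001-,10-1-
  19 | -0-11,-001-,10-1-,100-1
  20 | 101-0  (sole → essential)
  22 | 1-11-,10-1-,101-0
  23 | -0-11,1-11-,10-1-
  29 | -1101,111-1
  30 | 1-11-  (sole → essential)
  31 | 1-11-,111-1
Essential prime implicants: 0-01-, 000-0, 0110-, 1-11-, 100-1, 101-0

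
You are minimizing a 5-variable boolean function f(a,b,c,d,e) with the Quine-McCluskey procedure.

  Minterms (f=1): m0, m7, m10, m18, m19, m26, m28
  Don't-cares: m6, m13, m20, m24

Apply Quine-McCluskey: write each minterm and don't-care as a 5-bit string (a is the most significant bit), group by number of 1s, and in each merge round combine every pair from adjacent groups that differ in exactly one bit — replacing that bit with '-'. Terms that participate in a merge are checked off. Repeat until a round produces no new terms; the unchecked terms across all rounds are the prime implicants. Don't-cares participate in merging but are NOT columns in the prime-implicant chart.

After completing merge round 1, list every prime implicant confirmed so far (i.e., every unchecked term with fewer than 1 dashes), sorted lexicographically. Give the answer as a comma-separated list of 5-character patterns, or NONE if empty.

size-2^0 implicants → 00000  00110(✓)  00111(✓)  01010(✓)  01101  10010(✓)  10011(✓)  10100(✓)  11000(✓)  11010(✓)  11100(✓)
size-2^1 implicants → -1010  0011-  1-010  1-100  1001-  11-00  110-0
Unchecked terms (primes): -1010, 00000, 0011-, 01101, 1-010, 1-100, 1001-, 11-00, 110-0

00000, 01101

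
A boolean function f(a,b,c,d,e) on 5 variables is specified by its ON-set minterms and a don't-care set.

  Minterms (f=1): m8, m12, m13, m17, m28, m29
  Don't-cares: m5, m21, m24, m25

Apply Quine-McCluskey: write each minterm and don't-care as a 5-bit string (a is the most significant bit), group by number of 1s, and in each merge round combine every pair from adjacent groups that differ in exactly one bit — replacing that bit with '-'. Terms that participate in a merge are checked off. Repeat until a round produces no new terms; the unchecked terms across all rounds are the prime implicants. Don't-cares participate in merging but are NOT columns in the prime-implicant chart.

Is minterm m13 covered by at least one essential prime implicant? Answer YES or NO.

NO

[col 0] 00101*, 01000*, 01100*, 01101*, 10001*, 10101*, 11000*, 11001*, 11100*, 11101*
[col 1] -0101*, -1000*, -1100*, -1101*, 0-101*, 01-00*, 0110-*, 1-001*, 1-101*, 10-01*, 11-00*, 11-01*, 1100-*, 1110-*
[col 2] --101, -1-00, -110-, 1--01, 11-0-
Prime implicants: --101, -1-00, -110-, 1--01, 11-0-
PI chart (minterm → PIs covering it):
  8 | -1-00  (sole → essential)
  12 | -1-00,-110-
  13 | --101,-110-
  17 | 1--01  (sole → essential)
  28 | -1-00,-110-,11-0-
  29 | --101,-110-,1--01,11-0-
Essential prime implicants: -1-00, 1--01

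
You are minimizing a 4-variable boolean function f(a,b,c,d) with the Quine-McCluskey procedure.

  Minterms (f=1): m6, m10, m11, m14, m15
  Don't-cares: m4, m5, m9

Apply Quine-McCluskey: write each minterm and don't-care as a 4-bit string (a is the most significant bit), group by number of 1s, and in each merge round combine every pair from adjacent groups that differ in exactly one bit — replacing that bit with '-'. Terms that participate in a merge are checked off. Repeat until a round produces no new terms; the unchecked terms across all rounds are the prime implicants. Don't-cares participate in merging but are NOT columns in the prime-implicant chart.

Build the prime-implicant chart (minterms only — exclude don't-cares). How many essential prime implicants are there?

1

[col 0] 0100*, 0101*, 0110*, 1001*, 1010*, 1011*, 1110*, 1111*
[col 1] -110, 01-0, 010-, 1-10*, 1-11*, 10-1, 101-*, 111-*
[col 2] 1-1-
Prime implicants: -110, 01-0, 010-, 1-1-, 10-1
PI chart (minterm → PIs covering it):
  6 | -110,01-0
  10 | 1-1-  (sole → essential)
  11 | 1-1-,10-1
  14 | -110,1-1-
  15 | 1-1-  (sole → essential)
Essential prime implicants: 1-1-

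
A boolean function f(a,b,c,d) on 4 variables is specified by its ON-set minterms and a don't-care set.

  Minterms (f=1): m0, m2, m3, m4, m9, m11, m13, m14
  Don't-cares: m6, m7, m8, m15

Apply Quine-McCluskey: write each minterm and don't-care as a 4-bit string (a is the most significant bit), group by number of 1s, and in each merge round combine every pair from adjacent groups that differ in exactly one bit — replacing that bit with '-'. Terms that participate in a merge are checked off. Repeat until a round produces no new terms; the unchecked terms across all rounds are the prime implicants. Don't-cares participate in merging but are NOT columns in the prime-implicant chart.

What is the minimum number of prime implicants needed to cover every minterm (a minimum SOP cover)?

Round 0: 0000✓ 0010✓ 0011✓ 0100✓ 0110✓ 0111✓ 1000✓ 1001✓ 1011✓ 1101✓ 1110✓ 1111✓
Round 1: -000 -011✓ -110✓ -111✓ 0-00✓ 0-10✓ 0-11✓ 00-0✓ 001-✓ 01-0✓ 011-✓ 1-01✓ 1-11✓ 10-1✓ 100- 11-1✓ 111-✓
Round 2: --11 -11- 0--0 0-1- 1--1
PIs = {--11, -000, -11-, 0--0, 0-1-, 1--1, 100-}
Coverage chart:
  m0: -000,0--0
  m2: 0--0,0-1-
  m3: --11,0-1-
  m4: 0--0 ←essential
  m9: 1--1,100-
  m11: --11,1--1
  m13: 1--1 ←essential
  m14: -11- ←essential
Essential: -11-, 0--0, 1--1
Petrick residual → --11
Min cover (4 terms): cd + bc + a'd' + ad

4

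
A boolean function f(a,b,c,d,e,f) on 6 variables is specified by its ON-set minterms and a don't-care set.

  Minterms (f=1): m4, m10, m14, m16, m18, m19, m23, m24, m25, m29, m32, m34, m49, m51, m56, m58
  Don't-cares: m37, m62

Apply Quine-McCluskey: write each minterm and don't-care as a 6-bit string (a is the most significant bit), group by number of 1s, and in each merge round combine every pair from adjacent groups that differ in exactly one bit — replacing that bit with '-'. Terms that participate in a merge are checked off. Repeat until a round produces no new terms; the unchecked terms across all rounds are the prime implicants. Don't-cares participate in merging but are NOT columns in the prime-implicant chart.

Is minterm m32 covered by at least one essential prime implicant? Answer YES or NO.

YES

size-2^0 implicants → 000100  001010(✓)  001110(✓)  010000(✓)  010010(✓)  010011(✓)  010111(✓)  011000(✓)  011001(✓)  011101(✓)  100000(✓)  100010(✓)  100101  110001(✓)  110011(✓)  111000(✓)  111010(✓)  111110(✓)
size-2^1 implicants → -10011  -11000  001-10  01-000  010-11  0100-0  01001-  011-01  01100-  1000-0  1100-1  111-10  1110-0
Unchecked terms (primes): -10011, -11000, 000100, 001-10, 01-000, 010-11, 0100-0, 01001-, 011-01, 01100-, 1000-0, 100101, 1100-1, 111-10, 1110-0
Minterm coverage:
  m4 ⊆ 000100 [E]
  m10 ⊆ 001-10 [E]
  m14 ⊆ 001-10 [E]
  m16 ⊆ 01-000,0100-0
  m18 ⊆ 0100-0,01001-
  m19 ⊆ -10011,010-11,01001-
  m23 ⊆ 010-11 [E]
  m24 ⊆ -11000,01-000,01100-
  m25 ⊆ 011-01,01100-
  m29 ⊆ 011-01 [E]
  m32 ⊆ 1000-0 [E]
  m34 ⊆ 1000-0 [E]
  m49 ⊆ 1100-1 [E]
  m51 ⊆ -10011,1100-1
  m56 ⊆ -11000,1110-0
  m58 ⊆ 111-10,1110-0
E = {000100, 001-10, 010-11, 011-01, 1000-0, 1100-1}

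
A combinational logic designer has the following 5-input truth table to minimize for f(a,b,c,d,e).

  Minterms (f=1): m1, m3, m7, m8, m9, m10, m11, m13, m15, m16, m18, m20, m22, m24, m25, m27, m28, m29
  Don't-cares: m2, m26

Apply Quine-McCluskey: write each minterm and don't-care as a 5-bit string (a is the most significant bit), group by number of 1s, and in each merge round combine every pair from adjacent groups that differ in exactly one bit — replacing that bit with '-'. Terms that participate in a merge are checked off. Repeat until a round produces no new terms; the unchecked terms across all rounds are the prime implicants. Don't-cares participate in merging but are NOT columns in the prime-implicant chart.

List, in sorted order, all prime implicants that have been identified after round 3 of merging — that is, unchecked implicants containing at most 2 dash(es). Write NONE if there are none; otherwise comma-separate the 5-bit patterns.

[col 0] 00001*, 00010*, 00011*, 00111*, 01000*, 01001*, 01010*, 01011*, 01101*, 01111*, 10000*, 10010*, 10100*, 10110*, 11000*, 11001*, 11010*, 11011*, 11100*, 11101*
[col 1] -0010*, -1000*, -1001*, -1010*, -1011*, -1101*, 0-001*, 0-010*, 0-011*, 0-111*, 00-11*, 000-1*, 0001-*, 01-01*, 01-11*, 010-0*, 010-1*, 0100-*, 0101-*, 011-1*, 1-000*, 1-010*, 1-100*, 10-00*, 10-10*, 100-0*, 101-0*, 11-00*, 11-01*, 110-0*, 110-1*, 1100-*, 1101-*, 1110-*
[col 2] --010, -1-01, -10-0*, -10-1*, -100-*, -101-*, 0--11, 0-0-1, 0-01-, 01--1, 010--*, 1--00, 1-0-0, 10--0, 11-0-, 110--*
[col 3] -10--
Prime implicants: --010, -1-01, -10--, 0--11, 0-0-1, 0-01-, 01--1, 1--00, 1-0-0, 10--0, 11-0-

--010, -1-01, 0--11, 0-0-1, 0-01-, 01--1, 1--00, 1-0-0, 10--0, 11-0-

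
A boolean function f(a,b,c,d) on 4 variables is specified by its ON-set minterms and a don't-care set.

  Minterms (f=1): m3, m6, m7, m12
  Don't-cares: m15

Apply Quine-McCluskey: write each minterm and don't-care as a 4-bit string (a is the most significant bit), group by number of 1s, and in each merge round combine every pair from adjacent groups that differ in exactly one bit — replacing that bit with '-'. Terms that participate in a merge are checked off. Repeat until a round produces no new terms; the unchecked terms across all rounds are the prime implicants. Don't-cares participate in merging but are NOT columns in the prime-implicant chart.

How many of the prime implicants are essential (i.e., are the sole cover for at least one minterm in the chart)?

3

[col 0] 0011*, 0110*, 0111*, 1100, 1111*
[col 1] -111, 0-11, 011-
Prime implicants: -111, 0-11, 011-, 1100
PI chart (minterm → PIs covering it):
  3 | 0-11  (sole → essential)
  6 | 011-  (sole → essential)
  7 | -111,0-11,011-
  12 | 1100  (sole → essential)
Essential prime implicants: 0-11, 011-, 1100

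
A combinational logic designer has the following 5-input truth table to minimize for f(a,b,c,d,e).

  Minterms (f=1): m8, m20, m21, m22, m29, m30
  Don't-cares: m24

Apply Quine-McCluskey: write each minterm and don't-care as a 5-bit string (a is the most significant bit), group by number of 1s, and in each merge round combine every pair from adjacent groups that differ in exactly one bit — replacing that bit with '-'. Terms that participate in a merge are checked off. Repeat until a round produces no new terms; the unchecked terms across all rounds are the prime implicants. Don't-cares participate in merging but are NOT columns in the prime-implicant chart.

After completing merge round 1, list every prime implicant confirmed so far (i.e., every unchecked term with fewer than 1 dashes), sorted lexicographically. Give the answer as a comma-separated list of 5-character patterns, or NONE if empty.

[col 0] 01000*, 10100*, 10101*, 10110*, 11000*, 11101*, 11110*
[col 1] -1000, 1-101, 1-110, 101-0, 1010-
Prime implicants: -1000, 1-101, 1-110, 101-0, 1010-

NONE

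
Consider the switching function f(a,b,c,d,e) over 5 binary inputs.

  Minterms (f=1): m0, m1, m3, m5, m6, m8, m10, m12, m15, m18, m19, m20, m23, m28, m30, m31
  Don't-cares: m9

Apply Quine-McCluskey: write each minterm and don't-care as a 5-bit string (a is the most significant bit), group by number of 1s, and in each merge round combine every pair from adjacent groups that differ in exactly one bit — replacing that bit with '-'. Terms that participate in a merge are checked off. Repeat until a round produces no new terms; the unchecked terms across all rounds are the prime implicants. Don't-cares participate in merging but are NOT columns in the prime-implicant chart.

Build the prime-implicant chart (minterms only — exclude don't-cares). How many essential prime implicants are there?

Round 0: 00000✓ 00001✓ 00011✓ 00101✓ 00110 01000✓ 01001✓ 01010✓ 01100✓ 01111✓ 10010✓ 10011✓ 10100✓ 10111✓ 11100✓ 11110✓ 11111✓
Round 1: -0011 -1100 -1111 0-000✓ 0-001✓ 00-01 000-1 0000-✓ 01-00 010-0 0100-✓ 1-100 1-111 10-11 1001- 111-0 1111-
Round 2: 0-00-
PIs = {-0011, -1100, -1111, 0-00-, 00-01, 000-1, 00110, 01-00, 010-0, 1-100, 1-111, 10-11, 1001-, 111-0, 1111-}
Coverage chart:
  m0: 0-00- ←essential
  m1: 0-00-,00-01,000-1
  m3: -0011,000-1
  m5: 00-01 ←essential
  m6: 00110 ←essential
  m8: 0-00-,01-00,010-0
  m10: 010-0 ←essential
  m12: -1100,01-00
  m15: -1111 ←essential
  m18: 1001- ←essential
  m19: -0011,10-11,1001-
  m20: 1-100 ←essential
  m23: 1-111,10-11
  m28: -1100,1-100,111-0
  m30: 111-0,1111-
  m31: -1111,1-111,1111-
Essential: -1111, 0-00-, 00-01, 00110, 010-0, 1-100, 1001-

7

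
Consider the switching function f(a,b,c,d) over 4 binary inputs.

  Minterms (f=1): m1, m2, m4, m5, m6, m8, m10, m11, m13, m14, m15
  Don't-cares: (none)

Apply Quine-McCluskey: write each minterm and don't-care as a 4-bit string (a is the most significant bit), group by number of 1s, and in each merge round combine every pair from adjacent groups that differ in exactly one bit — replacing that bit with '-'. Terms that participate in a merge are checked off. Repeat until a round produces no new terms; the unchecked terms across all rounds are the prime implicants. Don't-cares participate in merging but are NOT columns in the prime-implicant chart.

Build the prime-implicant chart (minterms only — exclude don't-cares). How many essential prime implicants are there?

[col 0] 0001*, 0010*, 0100*, 0101*, 0110*, 1000*, 1010*, 1011*, 1101*, 1110*, 1111*
[col 1] -010*, -101, -110*, 0-01, 0-10*, 01-0, 010-, 1-10*, 1-11*, 10-0, 101-*, 11-1, 111-*
[col 2] --10, 1-1-
Prime implicants: --10, -101, 0-01, 01-0, 010-, 1-1-, 10-0, 11-1
PI chart (minterm → PIs covering it):
  1 | 0-01  (sole → essential)
  2 | --10  (sole → essential)
  4 | 01-0,010-
  5 | -101,0-01,010-
  6 | --10,01-0
  8 | 10-0  (sole → essential)
  10 | --10,1-1-,10-0
  11 | 1-1-  (sole → essential)
  13 | -101,11-1
  14 | --10,1-1-
  15 | 1-1-,11-1
Essential prime implicants: --10, 0-01, 1-1-, 10-0

4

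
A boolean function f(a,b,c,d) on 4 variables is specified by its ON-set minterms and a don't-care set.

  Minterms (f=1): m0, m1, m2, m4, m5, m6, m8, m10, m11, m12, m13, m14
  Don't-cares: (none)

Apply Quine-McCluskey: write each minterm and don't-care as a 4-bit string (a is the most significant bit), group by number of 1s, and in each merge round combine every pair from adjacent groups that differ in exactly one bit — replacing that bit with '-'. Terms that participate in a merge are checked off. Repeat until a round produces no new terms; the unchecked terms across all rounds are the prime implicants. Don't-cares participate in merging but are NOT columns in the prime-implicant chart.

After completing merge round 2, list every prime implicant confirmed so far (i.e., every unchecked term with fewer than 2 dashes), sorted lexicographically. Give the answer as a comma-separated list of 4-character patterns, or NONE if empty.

101-

[col 0] 0000*, 0001*, 0010*, 0100*, 0101*, 0110*, 1000*, 1010*, 1011*, 1100*, 1101*, 1110*
[col 1] -000*, -010*, -100*, -101*, -110*, 0-00*, 0-01*, 0-10*, 00-0*, 000-*, 01-0*, 010-*, 1-00*, 1-10*, 10-0*, 101-, 11-0*, 110-*
[col 2] --00*, --10*, -0-0*, -1-0*, -10-, 0--0*, 0-0-, 1--0*
[col 3] ---0
Prime implicants: ---0, -10-, 0-0-, 101-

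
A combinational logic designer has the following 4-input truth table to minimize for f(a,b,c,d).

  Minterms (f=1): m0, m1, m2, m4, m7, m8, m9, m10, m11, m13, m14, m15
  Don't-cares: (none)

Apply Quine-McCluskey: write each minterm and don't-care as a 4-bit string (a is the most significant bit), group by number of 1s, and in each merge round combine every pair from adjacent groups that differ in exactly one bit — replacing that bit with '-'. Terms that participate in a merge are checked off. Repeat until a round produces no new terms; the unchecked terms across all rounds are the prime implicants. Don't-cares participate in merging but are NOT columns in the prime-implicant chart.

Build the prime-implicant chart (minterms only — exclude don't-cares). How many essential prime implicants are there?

size-2^0 implicants → 0000(✓)  0001(✓)  0010(✓)  0100(✓)  0111(✓)  1000(✓)  1001(✓)  1010(✓)  1011(✓)  1101(✓)  1110(✓)  1111(✓)
size-2^1 implicants → -000(✓)  -001(✓)  -010(✓)  -111  0-00  00-0(✓)  000-(✓)  1-01(✓)  1-10(✓)  1-11(✓)  10-0(✓)  10-1(✓)  100-(✓)  101-(✓)  11-1(✓)  111-(✓)
size-2^2 implicants → -0-0  -00-  1--1  1-1-  10--
Unchecked terms (primes): -0-0, -00-, -111, 0-00, 1--1, 1-1-, 10--
Minterm coverage:
  m0 ⊆ -0-0,-00-,0-00
  m1 ⊆ -00- [E]
  m2 ⊆ -0-0 [E]
  m4 ⊆ 0-00 [E]
  m7 ⊆ -111 [E]
  m8 ⊆ -0-0,-00-,10--
  m9 ⊆ -00-,1--1,10--
  m10 ⊆ -0-0,1-1-,10--
  m11 ⊆ 1--1,1-1-,10--
  m13 ⊆ 1--1 [E]
  m14 ⊆ 1-1- [E]
  m15 ⊆ -111,1--1,1-1-
E = {-0-0, -00-, -111, 0-00, 1--1, 1-1-}

6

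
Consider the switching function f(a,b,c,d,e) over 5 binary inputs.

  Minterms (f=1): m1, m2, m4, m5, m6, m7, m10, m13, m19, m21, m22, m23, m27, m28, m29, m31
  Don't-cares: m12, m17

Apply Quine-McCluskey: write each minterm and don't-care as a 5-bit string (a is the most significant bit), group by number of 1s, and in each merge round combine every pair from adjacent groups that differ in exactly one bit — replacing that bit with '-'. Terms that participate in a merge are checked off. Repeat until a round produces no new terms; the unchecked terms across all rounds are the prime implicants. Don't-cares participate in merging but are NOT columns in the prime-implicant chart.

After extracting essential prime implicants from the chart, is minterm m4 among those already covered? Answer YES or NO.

NO

Round 0: 00001✓ 00010✓ 00100✓ 00101✓ 00110✓ 00111✓ 01010✓ 01100✓ 01101✓ 10001✓ 10011✓ 10101✓ 10110✓ 10111✓ 11011✓ 11100✓ 11101✓ 11111✓
Round 1: -0001✓ -0101✓ -0110✓ -0111✓ -1100✓ -1101✓ 0-010 0-100✓ 0-101✓ 00-01✓ 00-10 001-0✓ 001-1✓ 0010-✓ 0011-✓ 0110-✓ 1-011✓ 1-101✓ 1-111✓ 10-01✓ 10-11✓ 100-1✓ 101-1✓ 1011-✓ 11-11✓ 111-1✓ 1110-✓
Round 2: --101 -0-01 -01-1 -011- -110- 0-10- 001-- 1--11 1-1-1 10--1
PIs = {--101, -0-01, -01-1, -011-, -110-, 0-010, 0-10-, 00-10, 001--, 1--11, 1-1-1, 10--1}
Coverage chart:
  m1: -0-01 ←essential
  m2: 0-010,00-10
  m4: 0-10-,001--
  m5: --101,-0-01,-01-1,0-10-,001--
  m6: -011-,00-10,001--
  m7: -01-1,-011-,001--
  m10: 0-010 ←essential
  m13: --101,-110-,0-10-
  m19: 1--11,10--1
  m21: --101,-0-01,-01-1,1-1-1,10--1
  m22: -011- ←essential
  m23: -01-1,-011-,1--11,1-1-1,10--1
  m27: 1--11 ←essential
  m28: -110- ←essential
  m29: --101,-110-,1-1-1
  m31: 1--11,1-1-1
Essential: -0-01, -011-, -110-, 0-010, 1--11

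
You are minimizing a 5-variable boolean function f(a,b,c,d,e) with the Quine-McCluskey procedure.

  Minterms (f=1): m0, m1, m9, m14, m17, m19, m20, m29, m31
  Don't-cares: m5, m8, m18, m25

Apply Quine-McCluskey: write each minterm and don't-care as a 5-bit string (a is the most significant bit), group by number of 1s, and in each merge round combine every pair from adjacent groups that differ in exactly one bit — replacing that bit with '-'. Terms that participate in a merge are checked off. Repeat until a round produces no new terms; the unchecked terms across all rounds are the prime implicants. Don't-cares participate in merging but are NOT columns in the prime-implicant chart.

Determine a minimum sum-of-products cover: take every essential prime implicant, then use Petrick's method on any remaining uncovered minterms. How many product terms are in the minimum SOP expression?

5

Round 0: 00000✓ 00001✓ 00101✓ 01000✓ 01001✓ 01110 10001✓ 10010✓ 10011✓ 10100 11001✓ 11101✓ 11111✓
Round 1: -0001✓ -1001✓ 0-000✓ 0-001✓ 00-01 0000-✓ 0100-✓ 1-001✓ 100-1 1001- 11-01 111-1
Round 2: --001 0-00-
PIs = {--001, 0-00-, 00-01, 01110, 100-1, 1001-, 10100, 11-01, 111-1}
Coverage chart:
  m0: 0-00- ←essential
  m1: --001,0-00-,00-01
  m9: --001,0-00-
  m14: 01110 ←essential
  m17: --001,100-1
  m19: 100-1,1001-
  m20: 10100 ←essential
  m29: 11-01,111-1
  m31: 111-1 ←essential
Essential: 0-00-, 01110, 10100, 111-1
Petrick residual → 100-1
Min cover (5 terms): a'c'd' + a'bcde' + ab'c'e + ab'cd'e' + abce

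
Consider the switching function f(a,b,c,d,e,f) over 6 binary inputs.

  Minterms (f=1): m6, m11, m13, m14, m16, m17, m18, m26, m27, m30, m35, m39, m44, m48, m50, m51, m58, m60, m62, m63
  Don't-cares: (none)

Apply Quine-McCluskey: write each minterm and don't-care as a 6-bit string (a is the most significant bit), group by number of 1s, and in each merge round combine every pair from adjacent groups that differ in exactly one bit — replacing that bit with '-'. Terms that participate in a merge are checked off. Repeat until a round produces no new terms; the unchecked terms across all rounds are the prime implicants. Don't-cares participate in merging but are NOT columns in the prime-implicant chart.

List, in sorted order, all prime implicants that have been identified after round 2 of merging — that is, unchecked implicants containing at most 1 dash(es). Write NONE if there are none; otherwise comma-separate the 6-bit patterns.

size-2^0 implicants → 000110(✓)  001011(✓)  001101  001110(✓)  010000(✓)  010001(✓)  010010(✓)  011010(✓)  011011(✓)  011110(✓)  100011(✓)  100111(✓)  101100(✓)  110000(✓)  110010(✓)  110011(✓)  111010(✓)  111100(✓)  111110(✓)  111111(✓)
size-2^1 implicants → -10000(✓)  -10010(✓)  -11010(✓)  -11110(✓)  0-1011  0-1110  00-110  01-010(✓)  0100-0(✓)  01000-  011-10(✓)  01101-  1-0011  1-1100  100-11  11-010(✓)  1100-0(✓)  11001-  111-10(✓)  1111-0  11111-
size-2^2 implicants → -1-010  -100-0  -11-10
Unchecked terms (primes): -1-010, -100-0, -11-10, 0-1011, 0-1110, 00-110, 001101, 01000-, 01101-, 1-0011, 1-1100, 100-11, 11001-, 1111-0, 11111-

0-1011, 0-1110, 00-110, 001101, 01000-, 01101-, 1-0011, 1-1100, 100-11, 11001-, 1111-0, 11111-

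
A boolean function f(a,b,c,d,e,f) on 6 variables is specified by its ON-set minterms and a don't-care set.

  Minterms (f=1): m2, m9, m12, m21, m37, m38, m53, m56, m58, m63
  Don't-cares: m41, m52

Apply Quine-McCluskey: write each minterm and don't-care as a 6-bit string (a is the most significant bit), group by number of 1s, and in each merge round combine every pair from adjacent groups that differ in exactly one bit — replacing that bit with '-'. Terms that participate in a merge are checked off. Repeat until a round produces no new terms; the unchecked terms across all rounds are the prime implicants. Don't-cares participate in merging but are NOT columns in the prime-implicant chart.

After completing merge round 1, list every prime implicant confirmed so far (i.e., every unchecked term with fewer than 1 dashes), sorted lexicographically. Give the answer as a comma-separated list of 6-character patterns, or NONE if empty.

000010, 001100, 100110, 111111

size-2^0 implicants → 000010  001001(✓)  001100  010101(✓)  100101(✓)  100110  101001(✓)  110100(✓)  110101(✓)  111000(✓)  111010(✓)  111111
size-2^1 implicants → -01001  -10101  1-0101  11010-  1110-0
Unchecked terms (primes): -01001, -10101, 000010, 001100, 1-0101, 100110, 11010-, 1110-0, 111111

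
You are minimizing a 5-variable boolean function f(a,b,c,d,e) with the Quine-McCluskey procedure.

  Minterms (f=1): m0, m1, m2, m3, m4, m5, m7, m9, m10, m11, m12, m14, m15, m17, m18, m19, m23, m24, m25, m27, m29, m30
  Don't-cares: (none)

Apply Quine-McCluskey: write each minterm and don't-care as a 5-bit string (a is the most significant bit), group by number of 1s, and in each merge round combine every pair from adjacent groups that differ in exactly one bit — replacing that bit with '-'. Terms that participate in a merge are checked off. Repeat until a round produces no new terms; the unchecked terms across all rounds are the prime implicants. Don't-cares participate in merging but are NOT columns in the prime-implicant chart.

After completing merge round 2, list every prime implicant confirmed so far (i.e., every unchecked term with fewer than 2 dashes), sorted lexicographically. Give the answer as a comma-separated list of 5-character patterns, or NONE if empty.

-1110, 0-100, 011-0, 11-01, 1100-

size-2^0 implicants → 00000(✓)  00001(✓)  00010(✓)  00011(✓)  00100(✓)  00101(✓)  00111(✓)  01001(✓)  01010(✓)  01011(✓)  01100(✓)  01110(✓)  01111(✓)  10001(✓)  10010(✓)  10011(✓)  10111(✓)  11000(✓)  11001(✓)  11011(✓)  11101(✓)  11110(✓)
size-2^1 implicants → -0001(✓)  -0010(✓)  -0011(✓)  -0111(✓)  -1001(✓)  -1011(✓)  -1110  0-001(✓)  0-010(✓)  0-011(✓)  0-100  0-111(✓)  00-00(✓)  00-01(✓)  00-11(✓)  000-0(✓)  000-1(✓)  0000-(✓)  0001-(✓)  001-1(✓)  0010-(✓)  01-10(✓)  01-11(✓)  010-1(✓)  0101-(✓)  011-0  0111-(✓)  1-001(✓)  1-011(✓)  10-11(✓)  100-1(✓)  1001-(✓)  11-01  110-1(✓)  1100-
size-2^2 implicants → --001(✓)  --011(✓)  -0-11  -00-1(✓)  -001-  -10-1(✓)  0--11  0-0-1(✓)  0-01-  00--1  00-0-  000--  01-1-  1-0-1(✓)
size-2^3 implicants → --0-1
Unchecked terms (primes): --0-1, -0-11, -001-, -1110, 0--11, 0-01-, 0-100, 00--1, 00-0-, 000--, 01-1-, 011-0, 11-01, 1100-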